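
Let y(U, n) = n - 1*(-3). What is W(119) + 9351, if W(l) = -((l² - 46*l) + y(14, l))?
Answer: 542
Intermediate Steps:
y(U, n) = 3 + n (y(U, n) = n + 3 = 3 + n)
W(l) = -3 - l² + 45*l (W(l) = -((l² - 46*l) + (3 + l)) = -(3 + l² - 45*l) = -3 - l² + 45*l)
W(119) + 9351 = (-3 - 1*119² + 45*119) + 9351 = (-3 - 1*14161 + 5355) + 9351 = (-3 - 14161 + 5355) + 9351 = -8809 + 9351 = 542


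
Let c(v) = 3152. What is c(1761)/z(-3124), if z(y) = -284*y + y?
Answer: 788/221023 ≈ 0.0035652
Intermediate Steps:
z(y) = -283*y
c(1761)/z(-3124) = 3152/((-283*(-3124))) = 3152/884092 = 3152*(1/884092) = 788/221023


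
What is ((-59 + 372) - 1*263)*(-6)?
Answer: -300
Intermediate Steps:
((-59 + 372) - 1*263)*(-6) = (313 - 263)*(-6) = 50*(-6) = -300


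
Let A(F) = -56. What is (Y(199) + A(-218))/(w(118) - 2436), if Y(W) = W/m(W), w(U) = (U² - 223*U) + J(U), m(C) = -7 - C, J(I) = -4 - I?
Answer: 11735/3079288 ≈ 0.0038109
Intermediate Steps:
w(U) = -4 + U² - 224*U (w(U) = (U² - 223*U) + (-4 - U) = -4 + U² - 224*U)
Y(W) = W/(-7 - W)
(Y(199) + A(-218))/(w(118) - 2436) = (-1*199/(7 + 199) - 56)/((-4 + 118² - 224*118) - 2436) = (-1*199/206 - 56)/((-4 + 13924 - 26432) - 2436) = (-1*199*1/206 - 56)/(-12512 - 2436) = (-199/206 - 56)/(-14948) = -11735/206*(-1/14948) = 11735/3079288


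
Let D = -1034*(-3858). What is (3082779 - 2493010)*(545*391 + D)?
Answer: 2478366806323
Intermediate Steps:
D = 3989172
(3082779 - 2493010)*(545*391 + D) = (3082779 - 2493010)*(545*391 + 3989172) = 589769*(213095 + 3989172) = 589769*4202267 = 2478366806323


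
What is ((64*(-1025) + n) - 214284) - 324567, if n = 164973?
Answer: -439478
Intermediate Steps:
((64*(-1025) + n) - 214284) - 324567 = ((64*(-1025) + 164973) - 214284) - 324567 = ((-65600 + 164973) - 214284) - 324567 = (99373 - 214284) - 324567 = -114911 - 324567 = -439478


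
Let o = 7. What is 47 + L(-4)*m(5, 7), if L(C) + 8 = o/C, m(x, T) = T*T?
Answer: -1723/4 ≈ -430.75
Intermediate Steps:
m(x, T) = T²
L(C) = -8 + 7/C
47 + L(-4)*m(5, 7) = 47 + (-8 + 7/(-4))*7² = 47 + (-8 + 7*(-¼))*49 = 47 + (-8 - 7/4)*49 = 47 - 39/4*49 = 47 - 1911/4 = -1723/4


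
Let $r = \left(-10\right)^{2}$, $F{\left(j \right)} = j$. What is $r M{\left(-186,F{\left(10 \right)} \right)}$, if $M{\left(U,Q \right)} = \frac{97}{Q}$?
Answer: $970$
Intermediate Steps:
$r = 100$
$r M{\left(-186,F{\left(10 \right)} \right)} = 100 \cdot \frac{97}{10} = 970$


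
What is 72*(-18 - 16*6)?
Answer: -8208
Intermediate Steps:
72*(-18 - 16*6) = 72*(-18 - 96) = 72*(-114) = -8208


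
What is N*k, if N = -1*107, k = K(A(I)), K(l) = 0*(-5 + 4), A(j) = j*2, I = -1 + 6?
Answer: 0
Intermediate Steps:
I = 5
A(j) = 2*j
K(l) = 0 (K(l) = 0*(-1) = 0)
k = 0
N = -107
N*k = -107*0 = 0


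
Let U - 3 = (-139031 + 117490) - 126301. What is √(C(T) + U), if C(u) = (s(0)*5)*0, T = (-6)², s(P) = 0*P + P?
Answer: I*√147839 ≈ 384.5*I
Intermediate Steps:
s(P) = P (s(P) = 0 + P = P)
T = 36
U = -147839 (U = 3 + ((-139031 + 117490) - 126301) = 3 + (-21541 - 126301) = 3 - 147842 = -147839)
C(u) = 0 (C(u) = (0*5)*0 = 0*0 = 0)
√(C(T) + U) = √(0 - 147839) = √(-147839) = I*√147839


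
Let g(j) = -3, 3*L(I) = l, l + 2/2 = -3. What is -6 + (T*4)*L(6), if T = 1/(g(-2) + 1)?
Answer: -10/3 ≈ -3.3333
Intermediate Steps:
l = -4 (l = -1 - 3 = -4)
L(I) = -4/3 (L(I) = (1/3)*(-4) = -4/3)
T = -1/2 (T = 1/(-3 + 1) = 1/(-2) = -1/2 ≈ -0.50000)
-6 + (T*4)*L(6) = -6 - 1/2*4*(-4/3) = -6 - 2*(-4/3) = -6 + 8/3 = -10/3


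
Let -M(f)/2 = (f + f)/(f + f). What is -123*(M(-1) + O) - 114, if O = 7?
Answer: -729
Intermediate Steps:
M(f) = -2 (M(f) = -2*(f + f)/(f + f) = -2*2*f/(2*f) = -2*2*f*1/(2*f) = -2*1 = -2)
-123*(M(-1) + O) - 114 = -123*(-2 + 7) - 114 = -123*5 - 114 = -41*15 - 114 = -615 - 114 = -729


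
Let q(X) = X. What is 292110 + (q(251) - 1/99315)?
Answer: 29035832714/99315 ≈ 2.9236e+5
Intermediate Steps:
292110 + (q(251) - 1/99315) = 292110 + (251 - 1/99315) = 292110 + 24928064/99315 = 29035832714/99315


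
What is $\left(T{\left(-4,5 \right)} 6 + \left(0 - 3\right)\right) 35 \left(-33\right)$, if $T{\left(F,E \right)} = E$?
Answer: $-31185$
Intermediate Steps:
$\left(T{\left(-4,5 \right)} 6 + \left(0 - 3\right)\right) 35 \left(-33\right) = \left(5 \cdot 6 + \left(0 - 3\right)\right) 35 \left(-33\right) = \left(30 + \left(0 - 3\right)\right) 35 \left(-33\right) = \left(30 - 3\right) 35 \left(-33\right) = 27 \cdot 35 \left(-33\right) = 945 \left(-33\right) = -31185$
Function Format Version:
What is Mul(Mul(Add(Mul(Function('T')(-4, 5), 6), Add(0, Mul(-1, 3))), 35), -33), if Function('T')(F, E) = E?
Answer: -31185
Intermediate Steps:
Mul(Mul(Add(Mul(Function('T')(-4, 5), 6), Add(0, Mul(-1, 3))), 35), -33) = Mul(Mul(Add(Mul(5, 6), Add(0, Mul(-1, 3))), 35), -33) = Mul(Mul(Add(30, Add(0, -3)), 35), -33) = Mul(Mul(Add(30, -3), 35), -33) = Mul(Mul(27, 35), -33) = Mul(945, -33) = -31185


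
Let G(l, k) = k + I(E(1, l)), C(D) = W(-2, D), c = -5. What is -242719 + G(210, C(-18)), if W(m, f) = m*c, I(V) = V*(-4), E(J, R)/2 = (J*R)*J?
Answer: -244389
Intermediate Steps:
E(J, R) = 2*R*J² (E(J, R) = 2*((J*R)*J) = 2*(R*J²) = 2*R*J²)
I(V) = -4*V
W(m, f) = -5*m (W(m, f) = m*(-5) = -5*m)
C(D) = 10 (C(D) = -5*(-2) = 10)
G(l, k) = k - 8*l (G(l, k) = k - 8*l*1² = k - 8*l)
-242719 + G(210, C(-18)) = -242719 + (10 - 8*210) = -242719 + (10 - 1680) = -242719 - 1670 = -244389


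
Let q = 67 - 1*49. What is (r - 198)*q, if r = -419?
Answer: -11106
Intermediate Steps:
q = 18 (q = 67 - 49 = 18)
(r - 198)*q = (-419 - 198)*18 = -617*18 = -11106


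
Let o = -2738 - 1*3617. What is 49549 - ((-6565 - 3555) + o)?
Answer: 66024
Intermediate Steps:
o = -6355 (o = -2738 - 3617 = -6355)
49549 - ((-6565 - 3555) + o) = 49549 - ((-6565 - 3555) - 6355) = 49549 - (-10120 - 6355) = 49549 - 1*(-16475) = 49549 + 16475 = 66024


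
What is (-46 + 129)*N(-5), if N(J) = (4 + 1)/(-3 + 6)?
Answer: 415/3 ≈ 138.33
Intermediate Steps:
N(J) = 5/3
(-46 + 129)*N(-5) = (-46 + 129)*(5/3) = 83*(5/3) = 415/3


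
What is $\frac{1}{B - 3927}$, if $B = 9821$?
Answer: $\frac{1}{5894} \approx 0.00016966$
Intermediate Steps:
$\frac{1}{B - 3927} = \frac{1}{9821 - 3927} = \frac{1}{5894}$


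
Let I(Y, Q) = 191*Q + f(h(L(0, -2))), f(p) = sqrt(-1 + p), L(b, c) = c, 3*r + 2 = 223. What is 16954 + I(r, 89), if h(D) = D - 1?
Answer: 33953 + 2*I ≈ 33953.0 + 2.0*I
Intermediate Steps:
r = 221/3 (r = -2/3 + (1/3)*223 = -2/3 + 223/3 = 221/3 ≈ 73.667)
h(D) = -1 + D
I(Y, Q) = 2*I + 191*Q (I(Y, Q) = 191*Q + sqrt(-1 + (-1 - 2)) = 191*Q + sqrt(-1 - 3) = 191*Q + sqrt(-4) = 191*Q + 2*I = 2*I + 191*Q)
16954 + I(r, 89) = 16954 + (2*I + 191*89) = 16954 + (2*I + 16999) = 16954 + (16999 + 2*I) = 33953 + 2*I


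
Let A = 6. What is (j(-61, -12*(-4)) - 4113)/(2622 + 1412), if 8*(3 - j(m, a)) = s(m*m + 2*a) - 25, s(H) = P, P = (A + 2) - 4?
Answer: -32859/32272 ≈ -1.0182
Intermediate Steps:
P = 4 (P = (6 + 2) - 4 = 8 - 4 = 4)
s(H) = 4
j(m, a) = 45/8 (j(m, a) = 3 - (4 - 25)/8 = 3 - ⅛*(-21) = 3 + 21/8 = 45/8)
(j(-61, -12*(-4)) - 4113)/(2622 + 1412) = (45/8 - 4113)/(2622 + 1412) = -32859/8/4034 = -32859/8*1/4034 = -32859/32272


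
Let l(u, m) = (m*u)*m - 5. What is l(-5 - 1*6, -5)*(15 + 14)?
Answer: -8120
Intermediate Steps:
l(u, m) = -5 + u*m**2 (l(u, m) = u*m**2 - 5 = -5 + u*m**2)
l(-5 - 1*6, -5)*(15 + 14) = (-5 + (-5 - 1*6)*(-5)**2)*(15 + 14) = (-5 + (-5 - 6)*25)*29 = (-5 - 11*25)*29 = (-5 - 275)*29 = -280*29 = -8120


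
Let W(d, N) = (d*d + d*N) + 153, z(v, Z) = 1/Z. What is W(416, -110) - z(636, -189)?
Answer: 24087862/189 ≈ 1.2745e+5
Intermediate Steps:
W(d, N) = 153 + d² + N*d (W(d, N) = (d² + N*d) + 153 = 153 + d² + N*d)
W(416, -110) - z(636, -189) = (153 + 416² - 110*416) - 1/(-189) = (153 + 173056 - 45760) - 1*(-1/189) = 127449 + 1/189 = 24087862/189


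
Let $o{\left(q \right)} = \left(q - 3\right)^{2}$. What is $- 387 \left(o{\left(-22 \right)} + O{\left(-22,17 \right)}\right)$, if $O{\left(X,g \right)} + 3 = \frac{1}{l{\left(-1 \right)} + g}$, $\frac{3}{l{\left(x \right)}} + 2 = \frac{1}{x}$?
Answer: $- \frac{3851811}{16} \approx -2.4074 \cdot 10^{5}$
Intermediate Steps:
$l{\left(x \right)} = \frac{3}{-2 + \frac{1}{x}}$
$O{\left(X,g \right)} = -3 + \frac{1}{-1 + g}$ ($O{\left(X,g \right)} = -3 + \frac{1}{\left(-3\right) \left(-1\right) \frac{1}{-1 + 2 \left(-1\right)} + g} = -3 + \frac{1}{\left(-3\right) \left(-1\right) \frac{1}{-1 - 2} + g} = -3 + \frac{1}{\left(-3\right) \left(-1\right) \frac{1}{-3} + g} = -3 + \frac{1}{\left(-3\right) \left(-1\right) \left(- \frac{1}{3}\right) + g} = -3 + \frac{1}{-1 + g}$)
$o{\left(q \right)} = \left(-3 + q\right)^{2}$
$- 387 \left(o{\left(-22 \right)} + O{\left(-22,17 \right)}\right) = - 387 \left(\left(-3 - 22\right)^{2} + \frac{4 - 51}{-1 + 17}\right) = - 387 \left(\left(-25\right)^{2} + \frac{4 - 51}{16}\right) = - 387 \left(625 + \frac{1}{16} \left(-47\right)\right) = - 387 \left(625 - \frac{47}{16}\right) = \left(-387\right) \frac{9953}{16} = - \frac{3851811}{16}$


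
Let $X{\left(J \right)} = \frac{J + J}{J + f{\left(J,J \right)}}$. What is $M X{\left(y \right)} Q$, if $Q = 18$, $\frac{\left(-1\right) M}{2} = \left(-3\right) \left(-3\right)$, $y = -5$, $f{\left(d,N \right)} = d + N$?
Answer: $-216$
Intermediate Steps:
$f{\left(d,N \right)} = N + d$
$M = -18$ ($M = - 2 \left(\left(-3\right) \left(-3\right)\right) = \left(-2\right) 9 = -18$)
$X{\left(J \right)} = \frac{2}{3}$ ($X{\left(J \right)} = \frac{J + J}{J + \left(J + J\right)} = \frac{2 J}{J + 2 J} = \frac{2 J}{3 J} = 2 J \frac{1}{3 J} = \frac{2}{3}$)
$M X{\left(y \right)} Q = \left(-18\right) \frac{2}{3} \cdot 18 = \left(-12\right) 18 = -216$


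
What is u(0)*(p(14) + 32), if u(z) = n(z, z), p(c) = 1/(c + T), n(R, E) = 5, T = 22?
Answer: 5765/36 ≈ 160.14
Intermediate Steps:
p(c) = 1/(22 + c) (p(c) = 1/(c + 22) = 1/(22 + c))
u(z) = 5
u(0)*(p(14) + 32) = 5*(1/(22 + 14) + 32) = 5*(1/36 + 32) = 5*(1153/36) = 5765/36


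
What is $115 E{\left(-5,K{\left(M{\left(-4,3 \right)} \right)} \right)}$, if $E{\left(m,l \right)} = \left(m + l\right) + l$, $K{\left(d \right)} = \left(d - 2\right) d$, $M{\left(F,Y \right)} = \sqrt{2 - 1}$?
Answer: $-805$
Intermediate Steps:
$M{\left(F,Y \right)} = 1$ ($M{\left(F,Y \right)} = \sqrt{1} = 1$)
$K{\left(d \right)} = d \left(-2 + d\right)$ ($K{\left(d \right)} = \left(-2 + d\right) d = d \left(-2 + d\right)$)
$E{\left(m,l \right)} = m + 2 l$ ($E{\left(m,l \right)} = \left(l + m\right) + l = m + 2 l$)
$115 E{\left(-5,K{\left(M{\left(-4,3 \right)} \right)} \right)} = 115 \left(-5 + 2 \cdot 1 \left(-2 + 1\right)\right) = 115 \left(-5 + 2 \cdot 1 \left(-1\right)\right) = 115 \left(-5 + 2 \left(-1\right)\right) = 115 \left(-5 - 2\right) = 115 \left(-7\right) = -805$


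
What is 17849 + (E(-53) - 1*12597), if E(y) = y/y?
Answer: 5253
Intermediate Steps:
E(y) = 1
17849 + (E(-53) - 1*12597) = 17849 + (1 - 1*12597) = 17849 + (1 - 12597) = 17849 - 12596 = 5253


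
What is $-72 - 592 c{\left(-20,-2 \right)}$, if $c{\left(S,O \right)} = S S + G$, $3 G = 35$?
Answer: $- \frac{731336}{3} \approx -2.4378 \cdot 10^{5}$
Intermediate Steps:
$G = \frac{35}{3}$ ($G = \frac{1}{3} \cdot 35 = \frac{35}{3} \approx 11.667$)
$c{\left(S,O \right)} = \frac{35}{3} + S^{2}$ ($c{\left(S,O \right)} = S S + \frac{35}{3} = S^{2} + \frac{35}{3} = \frac{35}{3} + S^{2}$)
$-72 - 592 c{\left(-20,-2 \right)} = -72 - 592 \left(\frac{35}{3} + \left(-20\right)^{2}\right) = -72 - 592 \left(\frac{35}{3} + 400\right) = -72 - \frac{731120}{3} = - \frac{731336}{3}$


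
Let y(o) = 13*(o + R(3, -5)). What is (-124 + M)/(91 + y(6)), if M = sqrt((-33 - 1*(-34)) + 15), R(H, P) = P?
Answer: -15/13 ≈ -1.1538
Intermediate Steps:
y(o) = -65 + 13*o (y(o) = 13*(o - 5) = 13*(-5 + o) = -65 + 13*o)
M = 4 (M = sqrt((-33 + 34) + 15) = sqrt(1 + 15) = sqrt(16) = 4)
(-124 + M)/(91 + y(6)) = (-124 + 4)/(91 + (-65 + 13*6)) = -120/(91 + (-65 + 78)) = -120/(91 + 13) = -120/104 = (1/104)*(-120) = -15/13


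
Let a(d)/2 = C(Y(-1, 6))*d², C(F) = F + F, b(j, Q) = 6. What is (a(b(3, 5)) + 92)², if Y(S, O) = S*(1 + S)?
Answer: 8464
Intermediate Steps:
C(F) = 2*F
a(d) = 0 (a(d) = 2*((2*(-(1 - 1)))*d²) = 2*((2*(-1*0))*d²) = 2*((2*0)*d²) = 2*(0*d²) = 2*0 = 0)
(a(b(3, 5)) + 92)² = (0 + 92)² = 92² = 8464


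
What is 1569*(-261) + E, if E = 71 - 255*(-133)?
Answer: -375523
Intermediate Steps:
E = 33986 (E = 71 + 33915 = 33986)
1569*(-261) + E = 1569*(-261) + 33986 = -409509 + 33986 = -375523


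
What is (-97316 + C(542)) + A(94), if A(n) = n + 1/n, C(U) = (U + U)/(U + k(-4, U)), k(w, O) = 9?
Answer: -5035413821/51794 ≈ -97220.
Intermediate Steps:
C(U) = 2*U/(9 + U) (C(U) = (U + U)/(U + 9) = (2*U)/(9 + U) = 2*U/(9 + U))
(-97316 + C(542)) + A(94) = (-97316 + 2*542/(9 + 542)) + (94 + 1/94) = (-97316 + 2*542/551) + (94 + 1/94) = (-97316 + 2*542*(1/551)) + 8837/94 = (-97316 + 1084/551) + 8837/94 = -53620032/551 + 8837/94 = -5035413821/51794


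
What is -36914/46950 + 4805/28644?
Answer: -1490627/2410100 ≈ -0.61849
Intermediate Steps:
-36914/46950 + 4805/28644 = -36914*1/46950 + 4805*(1/28644) = -18457/23475 + 155/924 = -1490627/2410100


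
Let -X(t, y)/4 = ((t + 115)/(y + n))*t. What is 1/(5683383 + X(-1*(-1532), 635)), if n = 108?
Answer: 743/4212660753 ≈ 1.7637e-7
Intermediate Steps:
X(t, y) = -4*t*(115 + t)/(108 + y) (X(t, y) = -4*(t + 115)/(y + 108)*t = -4*(115 + t)/(108 + y)*t = -4*t*(115 + t)/(108 + y))
1/(5683383 + X(-1*(-1532), 635)) = 1/(5683383 - 4*(-1*(-1532))*(115 - 1*(-1532))/(108 + 635)) = 1/(5683383 - 4*1532*(115 + 1532)/743) = 1/(5683383 - 4*1532*1/743*1647) = 1/(5683383 - 10092816/743) = 1/(4212660753/743) = 743/4212660753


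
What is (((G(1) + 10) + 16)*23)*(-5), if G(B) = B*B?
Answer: -3105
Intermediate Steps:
G(B) = B**2
(((G(1) + 10) + 16)*23)*(-5) = (((1**2 + 10) + 16)*23)*(-5) = (((1 + 10) + 16)*23)*(-5) = ((11 + 16)*23)*(-5) = (27*23)*(-5) = 621*(-5) = -3105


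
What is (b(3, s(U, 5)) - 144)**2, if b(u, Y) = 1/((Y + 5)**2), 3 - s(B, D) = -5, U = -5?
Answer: 592192225/28561 ≈ 20734.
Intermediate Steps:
s(B, D) = 8 (s(B, D) = 3 - 1*(-5) = 3 + 5 = 8)
b(u, Y) = (5 + Y)**(-2) (b(u, Y) = 1/((5 + Y)**2) = (5 + Y)**(-2))
(b(3, s(U, 5)) - 144)**2 = ((5 + 8)**(-2) - 144)**2 = (13**(-2) - 144)**2 = (1/169 - 144)**2 = (-24335/169)**2 = 592192225/28561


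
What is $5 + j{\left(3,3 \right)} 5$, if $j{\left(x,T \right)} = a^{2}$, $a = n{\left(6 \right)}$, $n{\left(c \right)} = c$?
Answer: $185$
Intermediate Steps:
$a = 6$
$j{\left(x,T \right)} = 36$ ($j{\left(x,T \right)} = 6^{2} = 36$)
$5 + j{\left(3,3 \right)} 5 = 5 + 36 \cdot 5 = 5 + 180 = 185$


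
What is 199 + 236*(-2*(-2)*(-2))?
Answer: -1689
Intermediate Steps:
199 + 236*(-2*(-2)*(-2)) = 199 + 236*(4*(-2)) = 199 + 236*(-8) = 199 - 1888 = -1689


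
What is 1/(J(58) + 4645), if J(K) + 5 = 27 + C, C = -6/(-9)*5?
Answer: 3/14011 ≈ 0.00021412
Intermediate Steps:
C = 10/3 (C = -6*(-⅑)*5 = (⅔)*5 = 10/3 ≈ 3.3333)
J(K) = 76/3 (J(K) = -5 + (27 + 10/3) = -5 + 91/3 = 76/3)
1/(J(58) + 4645) = 1/(76/3 + 4645) = 1/(14011/3) = 3/14011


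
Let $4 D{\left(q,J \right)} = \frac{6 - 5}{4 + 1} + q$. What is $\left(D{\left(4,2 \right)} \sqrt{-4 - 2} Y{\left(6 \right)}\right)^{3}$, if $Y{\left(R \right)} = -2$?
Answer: $\frac{27783 i \sqrt{6}}{500} \approx 136.11 i$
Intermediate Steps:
$D{\left(q,J \right)} = \frac{1}{20} + \frac{q}{4}$ ($D{\left(q,J \right)} = \frac{\frac{6 - 5}{4 + 1} + q}{4} = \frac{1 \cdot \frac{1}{5} + q}{4} = \frac{\frac{1}{5} + q}{4} = \frac{1}{20} + \frac{q}{4}$)
$\left(D{\left(4,2 \right)} \sqrt{-4 - 2} Y{\left(6 \right)}\right)^{3} = \left(\left(\frac{1}{20} + \frac{1}{4} \cdot 4\right) \sqrt{-4 - 2} \left(-2\right)\right)^{3} = \left(\left(\frac{1}{20} + 1\right) \sqrt{-6} \left(-2\right)\right)^{3} = \left(\frac{21 i \sqrt{6}}{20} \left(-2\right)\right)^{3} = \left(- \frac{21 i \sqrt{6}}{10}\right)^{3} = \frac{27783 i \sqrt{6}}{500}$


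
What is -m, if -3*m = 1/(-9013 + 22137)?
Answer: 1/39372 ≈ 2.5399e-5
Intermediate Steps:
m = -1/39372 (m = -1/(3*(-9013 + 22137)) = -⅓/13124 = -⅓*1/13124 = -1/39372 ≈ -2.5399e-5)
-m = -1*(-1/39372) = 1/39372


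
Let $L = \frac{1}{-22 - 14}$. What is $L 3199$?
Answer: $- \frac{3199}{36} \approx -88.861$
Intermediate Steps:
$L = - \frac{1}{36}$ ($L = \frac{1}{-36} = - \frac{1}{36} \approx -0.027778$)
$L 3199 = \left(- \frac{1}{36}\right) 3199 = - \frac{3199}{36}$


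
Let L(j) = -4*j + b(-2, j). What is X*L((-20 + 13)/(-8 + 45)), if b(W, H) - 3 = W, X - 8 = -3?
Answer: 325/37 ≈ 8.7838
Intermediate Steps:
X = 5 (X = 8 - 3 = 5)
b(W, H) = 3 + W
L(j) = 1 - 4*j (L(j) = -4*j + (3 - 2) = -4*j + 1 = 1 - 4*j)
X*L((-20 + 13)/(-8 + 45)) = 5*(1 - 4*(-20 + 13)/(-8 + 45)) = 5*(1 - (-28)/37) = 5*(1 - 4*(-7/37)) = 5*(1 + 28/37) = 5*(65/37) = 325/37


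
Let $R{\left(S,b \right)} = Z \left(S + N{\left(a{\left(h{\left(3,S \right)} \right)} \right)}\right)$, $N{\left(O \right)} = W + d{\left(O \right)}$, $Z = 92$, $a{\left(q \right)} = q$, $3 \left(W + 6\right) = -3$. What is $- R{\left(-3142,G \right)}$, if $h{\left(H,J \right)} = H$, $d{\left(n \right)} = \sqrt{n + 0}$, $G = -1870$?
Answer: $289708 - 92 \sqrt{3} \approx 2.8955 \cdot 10^{5}$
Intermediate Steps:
$d{\left(n \right)} = \sqrt{n}$
$W = -7$ ($W = -6 + \frac{1}{3} \left(-3\right) = -6 - 1 = -7$)
$N{\left(O \right)} = -7 + \sqrt{O}$
$R{\left(S,b \right)} = -644 + 92 S + 92 \sqrt{3}$ ($R{\left(S,b \right)} = 92 \left(S - \left(7 - \sqrt{3}\right)\right) = 92 \left(-7 + S + \sqrt{3}\right) = -644 + 92 S + 92 \sqrt{3}$)
$- R{\left(-3142,G \right)} = - (-644 + 92 \left(-3142\right) + 92 \sqrt{3}) = - (-644 - 289064 + 92 \sqrt{3}) = - (-289708 + 92 \sqrt{3}) = 289708 - 92 \sqrt{3}$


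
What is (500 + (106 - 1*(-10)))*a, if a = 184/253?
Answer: 448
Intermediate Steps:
a = 8/11 (a = 184*(1/253) = 8/11 ≈ 0.72727)
(500 + (106 - 1*(-10)))*a = (500 + (106 - 1*(-10)))*(8/11) = (500 + (106 + 10))*(8/11) = (500 + 116)*(8/11) = 616*(8/11) = 448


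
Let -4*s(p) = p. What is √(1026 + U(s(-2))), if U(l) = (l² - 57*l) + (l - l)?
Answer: √3991/2 ≈ 31.587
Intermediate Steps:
s(p) = -p/4
U(l) = l² - 57*l (U(l) = (l² - 57*l) + 0 = l² - 57*l)
√(1026 + U(s(-2))) = √(1026 + (-¼*(-2))*(-57 - ¼*(-2))) = √(1026 + (-57 + ½)/2) = √(1026 + (½)*(-113/2)) = √(1026 - 113/4) = √(3991/4) = √3991/2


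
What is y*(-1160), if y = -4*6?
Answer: 27840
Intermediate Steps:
y = -24
y*(-1160) = -24*(-1160) = 27840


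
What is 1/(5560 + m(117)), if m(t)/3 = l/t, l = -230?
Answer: 39/216610 ≈ 0.00018005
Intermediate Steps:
m(t) = -690/t (m(t) = 3*(-230/t) = -690/t)
1/(5560 + m(117)) = 1/(5560 - 690/117) = 1/(5560 - 690*1/117) = 1/(5560 - 230/39) = 1/(216610/39) = 39/216610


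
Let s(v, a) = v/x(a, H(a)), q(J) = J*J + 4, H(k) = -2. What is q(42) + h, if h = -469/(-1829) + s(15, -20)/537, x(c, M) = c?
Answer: 2315643127/1309564 ≈ 1768.3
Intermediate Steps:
q(J) = 4 + J² (q(J) = J² + 4 = 4 + J²)
s(v, a) = v/a
h = 333975/1309564 (h = -469/(-1829) + (15/(-20))/537 = -469*(-1/1829) + (15*(-1/20))*(1/537) = 469/1829 - ¾*1/537 = 469/1829 - 1/716 = 333975/1309564 ≈ 0.25503)
q(42) + h = (4 + 42²) + 333975/1309564 = (4 + 1764) + 333975/1309564 = 1768 + 333975/1309564 = 2315643127/1309564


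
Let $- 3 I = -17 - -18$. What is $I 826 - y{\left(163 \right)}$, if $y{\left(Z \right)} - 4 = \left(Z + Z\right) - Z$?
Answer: $- \frac{1327}{3} \approx -442.33$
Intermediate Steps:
$I = - \frac{1}{3}$ ($I = - \frac{-17 - -18}{3} = - \frac{-17 + 18}{3} = \left(- \frac{1}{3}\right) 1 = - \frac{1}{3} \approx -0.33333$)
$y{\left(Z \right)} = 4 + Z$ ($y{\left(Z \right)} = 4 + \left(\left(Z + Z\right) - Z\right) = 4 + \left(2 Z - Z\right) = 4 + Z$)
$I 826 - y{\left(163 \right)} = \left(- \frac{1}{3}\right) 826 - \left(4 + 163\right) = - \frac{826}{3} - 167 = - \frac{1327}{3}$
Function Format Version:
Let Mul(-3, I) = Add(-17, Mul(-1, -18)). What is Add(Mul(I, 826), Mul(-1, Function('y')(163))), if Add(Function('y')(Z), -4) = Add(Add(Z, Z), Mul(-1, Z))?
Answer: Rational(-1327, 3) ≈ -442.33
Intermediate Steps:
I = Rational(-1, 3) (I = Mul(Rational(-1, 3), Add(-17, Mul(-1, -18))) = Mul(Rational(-1, 3), Add(-17, 18)) = Mul(Rational(-1, 3), 1) = Rational(-1, 3) ≈ -0.33333)
Function('y')(Z) = Add(4, Z) (Function('y')(Z) = Add(4, Add(Add(Z, Z), Mul(-1, Z))) = Add(4, Add(Mul(2, Z), Mul(-1, Z))) = Add(4, Z))
Add(Mul(I, 826), Mul(-1, Function('y')(163))) = Add(Mul(Rational(-1, 3), 826), Mul(-1, Add(4, 163))) = Add(Rational(-826, 3), Mul(-1, 167)) = Add(Rational(-826, 3), -167) = Rational(-1327, 3)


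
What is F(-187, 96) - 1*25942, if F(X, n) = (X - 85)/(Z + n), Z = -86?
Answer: -129846/5 ≈ -25969.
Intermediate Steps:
F(X, n) = (-85 + X)/(-86 + n) (F(X, n) = (X - 85)/(-86 + n) = (-85 + X)/(-86 + n))
F(-187, 96) - 1*25942 = (-85 - 187)/(-86 + 96) - 1*25942 = -272/10 - 25942 = (⅒)*(-272) - 25942 = -136/5 - 25942 = -129846/5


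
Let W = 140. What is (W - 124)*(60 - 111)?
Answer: -816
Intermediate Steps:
(W - 124)*(60 - 111) = (140 - 124)*(60 - 111) = 16*(-51) = -816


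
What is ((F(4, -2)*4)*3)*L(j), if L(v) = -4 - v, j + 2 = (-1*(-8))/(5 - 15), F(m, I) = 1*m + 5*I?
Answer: 432/5 ≈ 86.400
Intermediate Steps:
F(m, I) = m + 5*I
j = -14/5 (j = -2 + (-1*(-8))/(5 - 15) = -2 + 8/(-10) = -2 + 8*(-⅒) = -2 - ⅘ = -14/5 ≈ -2.8000)
((F(4, -2)*4)*3)*L(j) = (((4 + 5*(-2))*4)*3)*(-4 - 1*(-14/5)) = (((4 - 10)*4)*3)*(-4 + 14/5) = (-6*4*3)*(-6/5) = -24*3*(-6/5) = -72*(-6/5) = 432/5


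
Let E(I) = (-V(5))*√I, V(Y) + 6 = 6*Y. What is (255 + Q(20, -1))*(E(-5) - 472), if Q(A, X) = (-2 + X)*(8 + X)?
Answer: -110448 - 5616*I*√5 ≈ -1.1045e+5 - 12558.0*I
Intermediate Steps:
V(Y) = -6 + 6*Y
E(I) = -24*√I (E(I) = (-(-6 + 6*5))*√I = (-(-6 + 30))*√I = (-1*24)*√I = -24*√I)
(255 + Q(20, -1))*(E(-5) - 472) = (255 + (-16 + (-1)² + 6*(-1)))*(-24*I*√5 - 472) = (255 + (-16 + 1 - 6))*(-24*I*√5 - 472) = (255 - 21)*(-24*I*√5 - 472) = 234*(-472 - 24*I*√5) = -110448 - 5616*I*√5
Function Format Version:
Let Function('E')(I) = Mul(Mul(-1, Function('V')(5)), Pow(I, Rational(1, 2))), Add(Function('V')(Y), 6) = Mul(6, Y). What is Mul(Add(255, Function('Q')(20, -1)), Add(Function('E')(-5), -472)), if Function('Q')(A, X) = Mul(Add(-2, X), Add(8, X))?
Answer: Add(-110448, Mul(-5616, I, Pow(5, Rational(1, 2)))) ≈ Add(-1.1045e+5, Mul(-12558., I))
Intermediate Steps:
Function('V')(Y) = Add(-6, Mul(6, Y))
Function('E')(I) = Mul(-24, Pow(I, Rational(1, 2))) (Function('E')(I) = Mul(Mul(-1, Add(-6, Mul(6, 5))), Pow(I, Rational(1, 2))) = Mul(Mul(-1, Add(-6, 30)), Pow(I, Rational(1, 2))) = Mul(Mul(-1, 24), Pow(I, Rational(1, 2))) = Mul(-24, Pow(I, Rational(1, 2))))
Mul(Add(255, Function('Q')(20, -1)), Add(Function('E')(-5), -472)) = Mul(Add(255, Add(-16, Pow(-1, 2), Mul(6, -1))), Add(Mul(-24, Pow(-5, Rational(1, 2))), -472)) = Mul(Add(255, Add(-16, 1, -6)), Add(Mul(-24, Mul(I, Pow(5, Rational(1, 2)))), -472)) = Mul(Add(255, -21), Add(Mul(-24, I, Pow(5, Rational(1, 2))), -472)) = Mul(234, Add(-472, Mul(-24, I, Pow(5, Rational(1, 2))))) = Add(-110448, Mul(-5616, I, Pow(5, Rational(1, 2))))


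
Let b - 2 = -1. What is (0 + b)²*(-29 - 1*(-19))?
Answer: -10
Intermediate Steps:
b = 1 (b = 2 - 1 = 1)
(0 + b)²*(-29 - 1*(-19)) = (0 + 1)²*(-29 - 1*(-19)) = 1²*(-29 + 19) = 1*(-10) = -10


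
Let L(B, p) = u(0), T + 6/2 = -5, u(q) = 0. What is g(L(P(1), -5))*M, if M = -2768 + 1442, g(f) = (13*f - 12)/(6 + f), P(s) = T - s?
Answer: 2652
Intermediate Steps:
T = -8 (T = -3 - 5 = -8)
P(s) = -8 - s
L(B, p) = 0
g(f) = (-12 + 13*f)/(6 + f)
M = -1326
g(L(P(1), -5))*M = ((-12 + 13*0)/(6 + 0))*(-1326) = ((-12 + 0)/6)*(-1326) = ((⅙)*(-12))*(-1326) = -2*(-1326) = 2652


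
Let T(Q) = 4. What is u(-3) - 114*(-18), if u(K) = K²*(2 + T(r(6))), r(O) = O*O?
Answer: 2106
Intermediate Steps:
r(O) = O²
u(K) = 6*K² (u(K) = K²*(2 + 4) = K²*6 = 6*K²)
u(-3) - 114*(-18) = 6*(-3)² - 114*(-18) = 6*9 + 2052 = 54 + 2052 = 2106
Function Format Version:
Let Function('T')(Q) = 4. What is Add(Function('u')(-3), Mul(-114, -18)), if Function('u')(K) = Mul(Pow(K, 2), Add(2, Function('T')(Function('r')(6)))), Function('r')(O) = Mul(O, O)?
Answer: 2106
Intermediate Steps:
Function('r')(O) = Pow(O, 2)
Function('u')(K) = Mul(6, Pow(K, 2)) (Function('u')(K) = Mul(Pow(K, 2), Add(2, 4)) = Mul(Pow(K, 2), 6) = Mul(6, Pow(K, 2)))
Add(Function('u')(-3), Mul(-114, -18)) = Add(Mul(6, Pow(-3, 2)), Mul(-114, -18)) = Add(Mul(6, 9), 2052) = Add(54, 2052) = 2106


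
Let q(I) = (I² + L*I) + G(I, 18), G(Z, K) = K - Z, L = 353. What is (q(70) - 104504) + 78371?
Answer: 3425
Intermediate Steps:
q(I) = 18 + I² + 352*I (q(I) = (I² + 353*I) + (18 - I) = 18 + I² + 352*I)
(q(70) - 104504) + 78371 = ((18 + 70² + 352*70) - 104504) + 78371 = ((18 + 4900 + 24640) - 104504) + 78371 = (29558 - 104504) + 78371 = -74946 + 78371 = 3425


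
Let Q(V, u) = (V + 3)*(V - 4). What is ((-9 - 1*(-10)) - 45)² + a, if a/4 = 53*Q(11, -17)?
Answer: 22712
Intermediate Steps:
Q(V, u) = (-4 + V)*(3 + V) (Q(V, u) = (3 + V)*(-4 + V) = (-4 + V)*(3 + V))
a = 20776 (a = 4*(53*(-12 + 11² - 1*11)) = 4*(53*(-12 + 121 - 11)) = 4*(53*98) = 4*5194 = 20776)
((-9 - 1*(-10)) - 45)² + a = ((-9 - 1*(-10)) - 45)² + 20776 = ((-9 + 10) - 45)² + 20776 = (1 - 45)² + 20776 = (-44)² + 20776 = 1936 + 20776 = 22712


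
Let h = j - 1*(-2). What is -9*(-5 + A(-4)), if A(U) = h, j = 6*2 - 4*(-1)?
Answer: -117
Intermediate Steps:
j = 16 (j = 12 + 4 = 16)
h = 18 (h = 16 - 1*(-2) = 16 + 2 = 18)
A(U) = 18
-9*(-5 + A(-4)) = -9*(-5 + 18) = -9*13 = -117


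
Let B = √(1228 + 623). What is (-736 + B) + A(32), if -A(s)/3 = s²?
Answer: -3808 + √1851 ≈ -3765.0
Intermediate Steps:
B = √1851 ≈ 43.023
A(s) = -3*s²
(-736 + B) + A(32) = (-736 + √1851) - 3*32² = (-736 + √1851) - 3*1024 = (-736 + √1851) - 3072 = -3808 + √1851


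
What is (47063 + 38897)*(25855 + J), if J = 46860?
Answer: 6250581400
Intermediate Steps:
(47063 + 38897)*(25855 + J) = (47063 + 38897)*(25855 + 46860) = 85960*72715 = 6250581400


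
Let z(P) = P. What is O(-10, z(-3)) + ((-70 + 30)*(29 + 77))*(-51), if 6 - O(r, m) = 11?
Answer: 216235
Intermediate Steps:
O(r, m) = -5 (O(r, m) = 6 - 1*11 = 6 - 11 = -5)
O(-10, z(-3)) + ((-70 + 30)*(29 + 77))*(-51) = -5 + ((-70 + 30)*(29 + 77))*(-51) = -5 - 40*106*(-51) = -5 - 4240*(-51) = -5 + 216240 = 216235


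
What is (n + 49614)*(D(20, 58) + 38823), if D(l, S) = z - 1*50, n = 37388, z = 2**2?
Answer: 3373676554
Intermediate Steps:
z = 4
D(l, S) = -46 (D(l, S) = 4 - 1*50 = 4 - 50 = -46)
(n + 49614)*(D(20, 58) + 38823) = (37388 + 49614)*(-46 + 38823) = 87002*38777 = 3373676554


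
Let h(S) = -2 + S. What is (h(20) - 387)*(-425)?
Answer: 156825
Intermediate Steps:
(h(20) - 387)*(-425) = ((-2 + 20) - 387)*(-425) = (18 - 387)*(-425) = -369*(-425) = 156825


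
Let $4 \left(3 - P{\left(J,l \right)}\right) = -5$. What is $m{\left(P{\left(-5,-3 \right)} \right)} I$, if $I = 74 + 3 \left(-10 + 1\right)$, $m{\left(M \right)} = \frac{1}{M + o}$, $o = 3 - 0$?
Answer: $\frac{188}{29} \approx 6.4828$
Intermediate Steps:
$P{\left(J,l \right)} = \frac{17}{4}$ ($P{\left(J,l \right)} = 3 - - \frac{5}{4} = 3 + \frac{5}{4} = \frac{17}{4}$)
$o = 3$ ($o = 3 + 0 = 3$)
$m{\left(M \right)} = \frac{1}{3 + M}$ ($m{\left(M \right)} = \frac{1}{M + 3} = \frac{1}{3 + M}$)
$I = 47$ ($I = 74 + 3 \left(-9\right) = 74 - 27 = 47$)
$m{\left(P{\left(-5,-3 \right)} \right)} I = \frac{1}{3 + \frac{17}{4}} \cdot 47 = \frac{1}{\frac{29}{4}} \cdot 47 = \frac{4}{29} \cdot 47 = \frac{188}{29}$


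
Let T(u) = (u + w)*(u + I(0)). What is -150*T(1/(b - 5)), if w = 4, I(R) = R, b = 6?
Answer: -750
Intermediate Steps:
T(u) = u*(4 + u) (T(u) = (u + 4)*(u + 0) = (4 + u)*u = u*(4 + u))
-150*T(1/(b - 5)) = -150*(4 + 1/(6 - 5))/(6 - 5) = -150*(4 + 1/1)/1 = -150*(4 + 1) = -150*5 = -750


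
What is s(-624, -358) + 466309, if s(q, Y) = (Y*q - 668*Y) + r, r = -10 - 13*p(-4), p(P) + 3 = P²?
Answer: 928666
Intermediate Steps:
p(P) = -3 + P²
r = -179 (r = -10 - 13*(-3 + (-4)²) = -10 - 13*(-3 + 16) = -10 - 13*13 = -10 - 169 = -179)
s(q, Y) = -179 - 668*Y + Y*q (s(q, Y) = (Y*q - 668*Y) - 179 = (-668*Y + Y*q) - 179 = -179 - 668*Y + Y*q)
s(-624, -358) + 466309 = (-179 - 668*(-358) - 358*(-624)) + 466309 = (-179 + 239144 + 223392) + 466309 = 462357 + 466309 = 928666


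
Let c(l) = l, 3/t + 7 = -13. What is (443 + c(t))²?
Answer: 78446449/400 ≈ 1.9612e+5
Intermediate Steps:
t = -3/20 (t = 3/(-7 - 13) = 3/(-20) = 3*(-1/20) = -3/20 ≈ -0.15000)
(443 + c(t))² = (443 - 3/20)² = (8857/20)² = 78446449/400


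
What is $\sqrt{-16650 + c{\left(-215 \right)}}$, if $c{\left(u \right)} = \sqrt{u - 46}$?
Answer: $\sqrt{-16650 + 3 i \sqrt{29}} \approx 0.0626 + 129.03 i$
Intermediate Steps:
$c{\left(u \right)} = \sqrt{-46 + u}$
$\sqrt{-16650 + c{\left(-215 \right)}} = \sqrt{-16650 + \sqrt{-46 - 215}} = \sqrt{-16650 + \sqrt{-261}} = \sqrt{-16650 + 3 i \sqrt{29}}$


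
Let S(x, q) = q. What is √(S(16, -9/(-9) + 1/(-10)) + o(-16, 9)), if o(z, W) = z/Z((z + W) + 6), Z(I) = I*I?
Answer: I*√1510/10 ≈ 3.8859*I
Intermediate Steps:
Z(I) = I²
o(z, W) = z/(6 + W + z)² (o(z, W) = z/(((z + W) + 6)²) = z/(((W + z) + 6)²) = z/((6 + W + z)²) = z/(6 + W + z)²)
√(S(16, -9/(-9) + 1/(-10)) + o(-16, 9)) = √((-9/(-9) + 1/(-10)) - 16/(6 + 9 - 16)²) = √((-9*(-⅑) + 1*(-⅒)) - 16/(-1)²) = √((1 - ⅒) - 16*1) = √(9/10 - 16) = √(-151/10) = I*√1510/10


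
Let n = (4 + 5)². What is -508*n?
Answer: -41148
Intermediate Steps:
n = 81 (n = 9² = 81)
-508*n = -508*81 = -1*41148 = -41148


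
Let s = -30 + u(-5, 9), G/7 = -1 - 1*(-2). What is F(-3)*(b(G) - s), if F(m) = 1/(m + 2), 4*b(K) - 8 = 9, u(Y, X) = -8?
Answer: -169/4 ≈ -42.250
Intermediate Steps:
G = 7 (G = 7*(-1 - 1*(-2)) = 7*(-1 + 2) = 7*1 = 7)
b(K) = 17/4 (b(K) = 2 + (1/4)*9 = 2 + 9/4 = 17/4)
F(m) = 1/(2 + m)
s = -38 (s = -30 - 8 = -38)
F(-3)*(b(G) - s) = (17/4 - 1*(-38))/(2 - 3) = (17/4 + 38)/(-1) = -1*169/4 = -169/4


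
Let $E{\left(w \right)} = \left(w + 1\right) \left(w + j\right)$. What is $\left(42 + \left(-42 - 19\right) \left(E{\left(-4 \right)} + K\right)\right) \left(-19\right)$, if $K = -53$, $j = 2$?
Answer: $-55271$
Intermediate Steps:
$E{\left(w \right)} = \left(1 + w\right) \left(2 + w\right)$ ($E{\left(w \right)} = \left(w + 1\right) \left(w + 2\right) = \left(1 + w\right) \left(2 + w\right)$)
$\left(42 + \left(-42 - 19\right) \left(E{\left(-4 \right)} + K\right)\right) \left(-19\right) = \left(42 + \left(-42 - 19\right) \left(\left(2 + \left(-4\right)^{2} + 3 \left(-4\right)\right) - 53\right)\right) \left(-19\right) = \left(42 - 61 \left(\left(2 + 16 - 12\right) - 53\right)\right) \left(-19\right) = \left(42 - 61 \left(6 - 53\right)\right) \left(-19\right) = \left(42 - -2867\right) \left(-19\right) = \left(42 + 2867\right) \left(-19\right) = 2909 \left(-19\right) = -55271$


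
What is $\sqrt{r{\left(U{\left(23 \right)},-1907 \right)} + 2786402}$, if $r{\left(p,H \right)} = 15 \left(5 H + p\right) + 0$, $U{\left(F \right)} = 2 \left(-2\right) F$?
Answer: $\sqrt{2641997} \approx 1625.4$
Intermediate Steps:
$U{\left(F \right)} = - 4 F$
$r{\left(p,H \right)} = 15 p + 75 H$ ($r{\left(p,H \right)} = 15 \left(p + 5 H\right) + 0 = \left(15 p + 75 H\right) + 0 = 15 p + 75 H$)
$\sqrt{r{\left(U{\left(23 \right)},-1907 \right)} + 2786402} = \sqrt{\left(15 \left(\left(-4\right) 23\right) + 75 \left(-1907\right)\right) + 2786402} = \sqrt{\left(15 \left(-92\right) - 143025\right) + 2786402} = \sqrt{\left(-1380 - 143025\right) + 2786402} = \sqrt{-144405 + 2786402} = \sqrt{2641997}$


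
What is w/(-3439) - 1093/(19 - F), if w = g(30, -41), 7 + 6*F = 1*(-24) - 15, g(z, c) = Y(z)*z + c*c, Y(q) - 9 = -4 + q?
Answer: -11494961/275120 ≈ -41.782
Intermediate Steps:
Y(q) = 5 + q (Y(q) = 9 + (-4 + q) = 5 + q)
g(z, c) = c² + z*(5 + z) (g(z, c) = (5 + z)*z + c*c = z*(5 + z) + c² = c² + z*(5 + z))
F = -23/3 (F = -7/6 + (1*(-24) - 15)/6 = -7/6 + (-24 - 15)/6 = -7/6 + (⅙)*(-39) = -7/6 - 13/2 = -23/3 ≈ -7.6667)
w = 2731 (w = (-41)² + 30*(5 + 30) = 1681 + 30*35 = 1681 + 1050 = 2731)
w/(-3439) - 1093/(19 - F) = 2731/(-3439) - 1093/(19 - 1*(-23/3)) = 2731*(-1/3439) - 1093/(19 + 23/3) = -2731/3439 - 1093/80/3 = -2731/3439 - 1093*3/80 = -2731/3439 - 3279/80 = -11494961/275120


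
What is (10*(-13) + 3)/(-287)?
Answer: 127/287 ≈ 0.44251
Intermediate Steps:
(10*(-13) + 3)/(-287) = (-130 + 3)*(-1/287) = -127*(-1/287) = 127/287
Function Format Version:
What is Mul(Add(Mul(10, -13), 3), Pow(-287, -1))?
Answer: Rational(127, 287) ≈ 0.44251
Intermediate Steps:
Mul(Add(Mul(10, -13), 3), Pow(-287, -1)) = Mul(Add(-130, 3), Rational(-1, 287)) = Mul(-127, Rational(-1, 287)) = Rational(127, 287)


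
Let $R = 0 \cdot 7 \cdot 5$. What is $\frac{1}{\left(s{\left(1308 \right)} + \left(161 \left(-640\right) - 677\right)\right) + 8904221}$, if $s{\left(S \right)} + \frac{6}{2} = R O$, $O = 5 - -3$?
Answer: $\frac{1}{8800501} \approx 1.1363 \cdot 10^{-7}$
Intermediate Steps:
$R = 0$ ($R = 0 \cdot 5 = 0$)
$O = 8$ ($O = 5 + 3 = 8$)
$s{\left(S \right)} = -3$ ($s{\left(S \right)} = -3 + 0 \cdot 8 = -3 + 0 = -3$)
$\frac{1}{\left(s{\left(1308 \right)} + \left(161 \left(-640\right) - 677\right)\right) + 8904221} = \frac{1}{\left(-3 + \left(161 \left(-640\right) - 677\right)\right) + 8904221} = \frac{1}{\left(-3 - 103717\right) + 8904221} = \frac{1}{-103720 + 8904221} = \frac{1}{8800501}$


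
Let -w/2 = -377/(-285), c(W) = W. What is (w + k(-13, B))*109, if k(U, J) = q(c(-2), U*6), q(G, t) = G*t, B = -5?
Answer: 4763954/285 ≈ 16716.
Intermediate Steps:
w = -754/285 (w = -(-754)/(-285) = -(-754)*(-1)/285 = -2*377/285 = -754/285 ≈ -2.6456)
k(U, J) = -12*U (k(U, J) = -2*U*6 = -12*U)
(w + k(-13, B))*109 = (-754/285 - 12*(-13))*109 = (-754/285 + 156)*109 = (43706/285)*109 = 4763954/285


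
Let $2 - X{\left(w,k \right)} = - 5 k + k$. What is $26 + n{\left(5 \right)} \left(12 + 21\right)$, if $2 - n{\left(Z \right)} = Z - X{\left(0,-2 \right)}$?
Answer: $-271$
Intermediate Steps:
$X{\left(w,k \right)} = 2 + 4 k$ ($X{\left(w,k \right)} = 2 - \left(- 5 k + k\right) = 2 - - 4 k = 2 + 4 k$)
$n{\left(Z \right)} = -4 - Z$ ($n{\left(Z \right)} = 2 - \left(Z - \left(2 + 4 \left(-2\right)\right)\right) = 2 - \left(Z - \left(2 - 8\right)\right) = 2 - \left(Z - -6\right) = 2 - \left(Z + 6\right) = 2 - \left(6 + Z\right) = -4 - Z$)
$26 + n{\left(5 \right)} \left(12 + 21\right) = 26 + \left(-4 - 5\right) \left(12 + 21\right) = 26 + \left(-4 - 5\right) 33 = 26 - 297 = -271$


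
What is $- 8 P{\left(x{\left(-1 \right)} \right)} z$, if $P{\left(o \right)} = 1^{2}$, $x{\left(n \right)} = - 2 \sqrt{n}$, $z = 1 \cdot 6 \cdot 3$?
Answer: $-144$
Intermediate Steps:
$z = 18$ ($z = 6 \cdot 3 = 18$)
$P{\left(o \right)} = 1$
$- 8 P{\left(x{\left(-1 \right)} \right)} z = \left(-8\right) 1 \cdot 18 = \left(-8\right) 18 = -144$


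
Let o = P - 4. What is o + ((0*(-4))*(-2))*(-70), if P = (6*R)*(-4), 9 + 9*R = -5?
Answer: 100/3 ≈ 33.333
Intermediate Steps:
R = -14/9 (R = -1 + (1/9)*(-5) = -1 - 5/9 = -14/9 ≈ -1.5556)
P = 112/3 (P = (6*(-14/9))*(-4) = -28/3*(-4) = 112/3 ≈ 37.333)
o = 100/3 (o = 112/3 - 4 = 100/3 ≈ 33.333)
o + ((0*(-4))*(-2))*(-70) = 100/3 + ((0*(-4))*(-2))*(-70) = 100/3 + (0*(-2))*(-70) = 100/3 + 0*(-70) = 100/3 + 0 = 100/3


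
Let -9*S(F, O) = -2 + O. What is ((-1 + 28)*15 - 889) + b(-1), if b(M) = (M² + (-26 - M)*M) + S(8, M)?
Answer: -1373/3 ≈ -457.67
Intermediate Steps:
S(F, O) = 2/9 - O/9 (S(F, O) = -(-2 + O)/9 = 2/9 - O/9)
b(M) = 2/9 + M² - M/9 + M*(-26 - M) (b(M) = (M² + (-26 - M)*M) + (2/9 - M/9) = (M² + M*(-26 - M)) + (2/9 - M/9) = 2/9 + M² - M/9 + M*(-26 - M))
((-1 + 28)*15 - 889) + b(-1) = ((-1 + 28)*15 - 889) + (2/9 - 235/9*(-1)) = (27*15 - 889) + (2/9 + 235/9) = (405 - 889) + 79/3 = -484 + 79/3 = -1373/3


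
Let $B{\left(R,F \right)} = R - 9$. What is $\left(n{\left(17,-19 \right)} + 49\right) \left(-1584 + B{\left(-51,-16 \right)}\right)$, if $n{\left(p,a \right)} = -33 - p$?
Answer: $1644$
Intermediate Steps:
$B{\left(R,F \right)} = -9 + R$
$\left(n{\left(17,-19 \right)} + 49\right) \left(-1584 + B{\left(-51,-16 \right)}\right) = \left(\left(-33 - 17\right) + 49\right) \left(-1584 - 60\right) = \left(-50 + 49\right) \left(-1644\right) = \left(-1\right) \left(-1644\right) = 1644$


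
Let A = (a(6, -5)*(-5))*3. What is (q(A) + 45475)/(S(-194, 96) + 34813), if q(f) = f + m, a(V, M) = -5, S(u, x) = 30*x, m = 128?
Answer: 45678/37693 ≈ 1.2118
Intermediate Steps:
A = 75 (A = -5*(-5)*3 = 25*3 = 75)
q(f) = 128 + f (q(f) = f + 128 = 128 + f)
(q(A) + 45475)/(S(-194, 96) + 34813) = ((128 + 75) + 45475)/(30*96 + 34813) = (203 + 45475)/(2880 + 34813) = 45678/37693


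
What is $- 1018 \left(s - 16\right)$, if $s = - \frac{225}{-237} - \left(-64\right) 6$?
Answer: $- \frac{29671646}{79} \approx -3.7559 \cdot 10^{5}$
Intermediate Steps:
$s = \frac{30411}{79}$ ($s = \left(-225\right) \left(- \frac{1}{237}\right) - -384 = \frac{75}{79} + 384 = \frac{30411}{79} \approx 384.95$)
$- 1018 \left(s - 16\right) = - 1018 \left(\frac{30411}{79} - 16\right) = \left(-1018\right) \frac{29147}{79} = - \frac{29671646}{79}$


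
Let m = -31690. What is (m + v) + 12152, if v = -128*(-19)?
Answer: -17106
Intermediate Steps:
v = 2432
(m + v) + 12152 = (-31690 + 2432) + 12152 = -29258 + 12152 = -17106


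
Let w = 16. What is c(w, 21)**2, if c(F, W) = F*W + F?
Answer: 123904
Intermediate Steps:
c(F, W) = F + F*W
c(w, 21)**2 = (16*(1 + 21))**2 = (16*22)**2 = 352**2 = 123904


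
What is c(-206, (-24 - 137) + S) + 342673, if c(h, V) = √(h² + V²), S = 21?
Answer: 342673 + 2*√15509 ≈ 3.4292e+5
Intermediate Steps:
c(h, V) = √(V² + h²)
c(-206, (-24 - 137) + S) + 342673 = √(((-24 - 137) + 21)² + (-206)²) + 342673 = √((-161 + 21)² + 42436) + 342673 = √((-140)² + 42436) + 342673 = √(19600 + 42436) + 342673 = √62036 + 342673 = 2*√15509 + 342673 = 342673 + 2*√15509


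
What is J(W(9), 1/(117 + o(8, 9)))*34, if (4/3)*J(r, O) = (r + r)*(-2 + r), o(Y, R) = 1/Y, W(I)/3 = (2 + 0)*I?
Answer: 143208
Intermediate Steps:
W(I) = 6*I (W(I) = 3*((2 + 0)*I) = 3*(2*I) = 6*I)
J(r, O) = 3*r*(-2 + r)/2 (J(r, O) = 3*((r + r)*(-2 + r))/4 = 3*((2*r)*(-2 + r))/4 = 3*(2*r*(-2 + r))/4 = 3*r*(-2 + r)/2)
J(W(9), 1/(117 + o(8, 9)))*34 = (3*(6*9)*(-2 + 6*9)/2)*34 = ((3/2)*54*(-2 + 54))*34 = ((3/2)*54*52)*34 = 4212*34 = 143208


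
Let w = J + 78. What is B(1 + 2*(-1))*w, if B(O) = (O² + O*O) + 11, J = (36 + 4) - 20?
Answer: 1274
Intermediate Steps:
J = 20 (J = 40 - 20 = 20)
B(O) = 11 + 2*O² (B(O) = (O² + O²) + 11 = 2*O² + 11 = 11 + 2*O²)
w = 98 (w = 20 + 78 = 98)
B(1 + 2*(-1))*w = (11 + 2*(1 + 2*(-1))²)*98 = (11 + 2*(1 - 2)²)*98 = (11 + 2*(-1)²)*98 = (11 + 2*1)*98 = (11 + 2)*98 = 13*98 = 1274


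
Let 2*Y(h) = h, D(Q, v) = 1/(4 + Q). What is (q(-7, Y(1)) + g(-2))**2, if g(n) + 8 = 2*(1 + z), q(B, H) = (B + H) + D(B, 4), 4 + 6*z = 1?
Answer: 6889/36 ≈ 191.36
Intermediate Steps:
z = -1/2 (z = -2/3 + (1/6)*1 = -2/3 + 1/6 = -1/2 ≈ -0.50000)
Y(h) = h/2
q(B, H) = B + H + 1/(4 + B) (q(B, H) = (B + H) + 1/(4 + B) = B + H + 1/(4 + B))
g(n) = -7 (g(n) = -8 + 2*(1 - 1/2) = -8 + 2*(1/2) = -8 + 1 = -7)
(q(-7, Y(1)) + g(-2))**2 = ((1 + (4 - 7)*(-7 + (1/2)*1))/(4 - 7) - 7)**2 = ((1 - 3*(-7 + 1/2))/(-3) - 7)**2 = (-(1 - 3*(-13/2))/3 - 7)**2 = (-(1 + 39/2)/3 - 7)**2 = (-1/3*41/2 - 7)**2 = (-41/6 - 7)**2 = (-83/6)**2 = 6889/36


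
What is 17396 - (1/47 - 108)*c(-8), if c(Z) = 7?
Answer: 853137/47 ≈ 18152.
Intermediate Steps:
17396 - (1/47 - 108)*c(-8) = 17396 - (1/47 - 108)*7 = 17396 - (-5075)*7/47 = 17396 - 1*(-35525/47) = 17396 + 35525/47 = 853137/47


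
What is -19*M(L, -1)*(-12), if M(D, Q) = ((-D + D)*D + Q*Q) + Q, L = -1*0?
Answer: 0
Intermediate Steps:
L = 0
M(D, Q) = Q + Q**2 (M(D, Q) = (0*D + Q**2) + Q = (0 + Q**2) + Q = Q**2 + Q = Q + Q**2)
-19*M(L, -1)*(-12) = -(-19)*(1 - 1)*(-12) = -(-19)*0*(-12) = -19*0*(-12) = 0*(-12) = 0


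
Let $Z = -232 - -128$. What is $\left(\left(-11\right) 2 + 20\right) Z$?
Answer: $208$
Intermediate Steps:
$Z = -104$ ($Z = -232 + 128 = -104$)
$\left(\left(-11\right) 2 + 20\right) Z = \left(\left(-11\right) 2 + 20\right) \left(-104\right) = \left(-22 + 20\right) \left(-104\right) = \left(-2\right) \left(-104\right) = 208$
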